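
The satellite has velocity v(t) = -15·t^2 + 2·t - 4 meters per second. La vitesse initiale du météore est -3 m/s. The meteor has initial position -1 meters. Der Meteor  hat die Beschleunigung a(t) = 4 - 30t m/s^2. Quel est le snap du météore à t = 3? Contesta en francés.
Pour résoudre ceci, nous devons prendre 2 dérivées de notre équation de l'accélération a(t) = 4 - 30·t. La dérivée de l'accélération donne le jerk: j(t) = -30. En dérivant le jerk, nous obtenons le snap: s(t) = 0. De l'équation du snap s(t) = 0, nous substituons t = 3 pour obtenir s = 0.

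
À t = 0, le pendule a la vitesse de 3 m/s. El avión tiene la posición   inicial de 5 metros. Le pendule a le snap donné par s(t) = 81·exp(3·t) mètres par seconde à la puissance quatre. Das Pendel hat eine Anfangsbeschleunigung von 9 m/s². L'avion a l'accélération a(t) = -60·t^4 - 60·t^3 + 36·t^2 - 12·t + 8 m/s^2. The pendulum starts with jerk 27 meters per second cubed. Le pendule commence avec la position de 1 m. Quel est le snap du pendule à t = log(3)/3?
De l'équation du snap s(t) = 81·exp(3·t), nous substituons t = log(3)/3 pour obtenir s = 243.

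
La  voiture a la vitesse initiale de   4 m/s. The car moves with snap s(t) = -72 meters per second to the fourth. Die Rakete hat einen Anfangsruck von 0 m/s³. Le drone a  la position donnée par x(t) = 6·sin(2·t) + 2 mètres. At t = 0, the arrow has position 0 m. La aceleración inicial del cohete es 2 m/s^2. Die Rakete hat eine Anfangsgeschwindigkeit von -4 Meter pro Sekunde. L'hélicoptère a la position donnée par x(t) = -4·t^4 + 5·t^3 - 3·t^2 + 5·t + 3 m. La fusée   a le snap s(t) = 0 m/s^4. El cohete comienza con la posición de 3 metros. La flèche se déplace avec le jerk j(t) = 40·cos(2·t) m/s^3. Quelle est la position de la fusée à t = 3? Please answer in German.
Wir müssen das Integral unserer Gleichung für den Snap s(t) = 0 4-mal finden. Mit ∫s(t)dt und Anwendung von j(0) = 0, finden wir j(t) = 0. Die Stammfunktion von dem Ruck, mit a(0) = 2, ergibt die Beschleunigung: a(t) = 2. Die Stammfunktion von der Beschleunigung, mit v(0) = -4, ergibt die Geschwindigkeit: v(t) = 2·t - 4. Mit ∫v(t)dt und Anwendung von x(0) = 3, finden wir x(t) = t^2 - 4·t + 3. Aus der Gleichung für die Position x(t) = t^2 - 4·t + 3, setzen wir t = 3 ein und erhalten x = 0.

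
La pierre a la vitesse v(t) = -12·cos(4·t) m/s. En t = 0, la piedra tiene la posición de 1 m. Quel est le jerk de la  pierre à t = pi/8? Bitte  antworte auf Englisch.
To solve this, we need to take 2 derivatives of our velocity equation v(t) = -12·cos(4·t). The derivative of velocity gives acceleration: a(t) = 48·sin(4·t). The derivative of acceleration gives jerk: j(t) = 192·cos(4·t). From the given jerk equation j(t) = 192·cos(4·t), we substitute t = pi/8 to get j = 0.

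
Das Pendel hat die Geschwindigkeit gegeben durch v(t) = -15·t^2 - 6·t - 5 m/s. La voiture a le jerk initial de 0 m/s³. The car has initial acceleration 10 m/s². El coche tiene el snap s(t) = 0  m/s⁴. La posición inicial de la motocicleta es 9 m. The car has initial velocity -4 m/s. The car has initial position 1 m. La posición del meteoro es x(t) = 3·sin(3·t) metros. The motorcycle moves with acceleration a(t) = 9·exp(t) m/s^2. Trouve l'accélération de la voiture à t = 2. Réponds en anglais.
Starting from snap s(t) = 0, we take 2 integrals. The integral of snap is jerk. Using j(0) = 0, we get j(t) = 0. The integral of jerk, with a(0) = 10, gives acceleration: a(t) = 10. Using a(t) = 10 and substituting t = 2, we find a = 10.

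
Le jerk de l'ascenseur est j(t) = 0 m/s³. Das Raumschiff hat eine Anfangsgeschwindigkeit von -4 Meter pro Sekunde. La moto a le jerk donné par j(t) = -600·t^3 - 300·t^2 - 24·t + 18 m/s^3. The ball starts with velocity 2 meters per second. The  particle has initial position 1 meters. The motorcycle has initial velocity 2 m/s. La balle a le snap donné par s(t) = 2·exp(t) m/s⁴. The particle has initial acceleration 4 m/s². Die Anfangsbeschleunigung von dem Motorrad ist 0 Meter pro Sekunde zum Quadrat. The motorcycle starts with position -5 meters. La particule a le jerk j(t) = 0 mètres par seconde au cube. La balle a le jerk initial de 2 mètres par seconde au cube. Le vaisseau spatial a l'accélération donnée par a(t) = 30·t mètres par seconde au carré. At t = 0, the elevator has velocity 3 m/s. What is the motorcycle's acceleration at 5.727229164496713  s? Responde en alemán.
Um dies zu lösen, müssen wir 1 Integral unserer Gleichung für den Ruck j(t) = -600·t^3 - 300·t^2 - 24·t + 18 finden. Die Stammfunktion von dem Ruck, mit a(0) = 0, ergibt die Beschleunigung: a(t) = 2·t·(-75·t^3 - 50·t^2 - 6·t + 9). Mit a(t) = 2·t·(-75·t^3 - 50·t^2 - 6·t + 9) und Einsetzen von t = 5.727229164496713, finden wir a = -180463.850849833.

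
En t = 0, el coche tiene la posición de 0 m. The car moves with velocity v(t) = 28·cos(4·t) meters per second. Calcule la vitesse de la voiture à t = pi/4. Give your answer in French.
Nous avons la vitesse v(t) = 28·cos(4·t). En substituant t = pi/4: v(pi/4) = -28.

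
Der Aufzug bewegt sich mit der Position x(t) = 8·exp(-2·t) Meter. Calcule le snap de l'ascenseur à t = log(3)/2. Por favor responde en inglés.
We must differentiate our position equation x(t) = 8·exp(-2·t) 4 times. The derivative of position gives velocity: v(t) = -16·exp(-2·t). Differentiating velocity, we get acceleration: a(t) = 32·exp(-2·t). Taking d/dt of a(t), we find j(t) = -64·exp(-2·t). Differentiating jerk, we get snap: s(t) = 128·exp(-2·t). From the given snap equation s(t) = 128·exp(-2·t), we substitute t = log(3)/2 to get s = 128/3.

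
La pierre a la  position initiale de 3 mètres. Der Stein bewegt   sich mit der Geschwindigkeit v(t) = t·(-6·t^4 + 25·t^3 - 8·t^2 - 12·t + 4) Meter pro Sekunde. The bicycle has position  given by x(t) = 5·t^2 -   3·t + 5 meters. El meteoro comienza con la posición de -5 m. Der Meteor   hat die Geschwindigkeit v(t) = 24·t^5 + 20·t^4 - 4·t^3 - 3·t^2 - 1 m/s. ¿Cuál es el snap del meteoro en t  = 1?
Debemos derivar nuestra ecuación de la velocidad v(t) = 24·t^5 + 20·t^4 - 4·t^3 - 3·t^2 - 1 3 veces. La derivada de la velocidad da la aceleración: a(t) = 120·t^4 + 80·t^3 - 12·t^2 - 6·t. Tomando d/dt de a(t), encontramos j(t) = 480·t^3 + 240·t^2 - 24·t - 6. La derivada de la sacudida da el snap: s(t) = 1440·t^2 + 480·t - 24. Tenemos el snap s(t) = 1440·t^2 + 480·t - 24. Sustituyendo t = 1: s(1) = 1896.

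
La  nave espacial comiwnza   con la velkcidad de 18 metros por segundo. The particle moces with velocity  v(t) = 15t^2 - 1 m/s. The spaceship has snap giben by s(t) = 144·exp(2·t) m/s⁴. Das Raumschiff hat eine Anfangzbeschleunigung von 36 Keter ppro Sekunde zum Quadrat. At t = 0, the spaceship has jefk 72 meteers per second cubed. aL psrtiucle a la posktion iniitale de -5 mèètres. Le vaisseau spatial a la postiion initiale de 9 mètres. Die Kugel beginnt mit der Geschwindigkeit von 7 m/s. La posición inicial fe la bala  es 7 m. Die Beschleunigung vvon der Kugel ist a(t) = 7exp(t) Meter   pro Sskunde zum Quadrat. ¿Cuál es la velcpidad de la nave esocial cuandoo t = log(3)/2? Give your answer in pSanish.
Partiendo del snap s(t) = 144·exp(2·t), tomamos 3 integrales. La integral del snap es la sacudida. Usando j(0) = 72, obtenemos j(t) = 72·exp(2·t). La integral de la sacudida, con a(0) = 36, da la aceleración: a(t) = 36·exp(2·t). Integrando la aceleración y usando la condición inicial v(0) = 18, obtenemos v(t) = 18·exp(2·t). Usando v(t) = 18·exp(2·t) y sustituyendo t = log(3)/2, encontramos v = 54.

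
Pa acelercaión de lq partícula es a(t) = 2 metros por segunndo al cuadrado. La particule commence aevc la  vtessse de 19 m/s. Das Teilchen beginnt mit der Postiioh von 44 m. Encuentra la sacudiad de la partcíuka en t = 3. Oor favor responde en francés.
En partant de l'accélération a(t) = 2, nous prenons 1 dérivée. En dérivant l'accélération, nous obtenons le jerk: j(t) = 0. De l'équation du jerk j(t) = 0, nous substituons t = 3 pour obtenir j = 0.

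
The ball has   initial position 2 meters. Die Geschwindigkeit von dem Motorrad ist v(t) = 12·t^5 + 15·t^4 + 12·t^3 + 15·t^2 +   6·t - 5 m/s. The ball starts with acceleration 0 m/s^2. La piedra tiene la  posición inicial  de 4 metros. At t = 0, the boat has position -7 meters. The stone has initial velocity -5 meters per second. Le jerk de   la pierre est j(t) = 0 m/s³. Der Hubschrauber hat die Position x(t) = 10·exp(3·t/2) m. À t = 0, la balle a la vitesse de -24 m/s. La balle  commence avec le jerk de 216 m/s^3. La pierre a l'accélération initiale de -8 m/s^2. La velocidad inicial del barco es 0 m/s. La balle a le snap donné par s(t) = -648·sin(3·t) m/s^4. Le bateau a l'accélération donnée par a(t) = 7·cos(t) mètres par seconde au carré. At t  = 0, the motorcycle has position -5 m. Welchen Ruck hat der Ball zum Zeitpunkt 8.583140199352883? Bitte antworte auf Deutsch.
Wir müssen unsere Gleichung für den Snap s(t) = -648·sin(3·t) 1-mal integrieren. Mit ∫s(t)dt und Anwendung von j(0) = 216, finden wir j(t) = 216·cos(3·t). Mit j(t) = 216·cos(3·t) und Einsetzen von t = 8.583140199352883, finden wir j = 176.213527733832.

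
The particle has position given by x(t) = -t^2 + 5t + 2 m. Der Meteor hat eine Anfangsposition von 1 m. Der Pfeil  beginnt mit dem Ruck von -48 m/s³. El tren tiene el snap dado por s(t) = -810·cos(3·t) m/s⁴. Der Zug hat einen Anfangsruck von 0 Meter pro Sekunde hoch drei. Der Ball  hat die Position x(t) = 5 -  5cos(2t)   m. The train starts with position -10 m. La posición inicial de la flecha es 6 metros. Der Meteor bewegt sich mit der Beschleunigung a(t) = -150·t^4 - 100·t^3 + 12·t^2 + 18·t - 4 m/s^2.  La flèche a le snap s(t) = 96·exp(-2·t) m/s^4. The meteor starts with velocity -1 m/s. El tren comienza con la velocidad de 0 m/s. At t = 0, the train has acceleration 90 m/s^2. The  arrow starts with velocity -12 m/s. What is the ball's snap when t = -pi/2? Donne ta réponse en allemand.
Um dies zu lösen, müssen wir 4 Ableitungen unserer Gleichung für die Position x(t) = 5 - 5·cos(2·t) nehmen. Durch Ableiten von der Position erhalten wir die Geschwindigkeit: v(t) = 10·sin(2·t). Die Ableitung von der Geschwindigkeit ergibt die Beschleunigung: a(t) = 20·cos(2·t). Die Ableitung von der Beschleunigung ergibt den Ruck: j(t) = -40·sin(2·t). Mit d/dt von j(t) finden wir s(t) = -80·cos(2·t). Aus der Gleichung für den Snap s(t) = -80·cos(2·t), setzen wir t = -pi/2 ein und erhalten s = 80.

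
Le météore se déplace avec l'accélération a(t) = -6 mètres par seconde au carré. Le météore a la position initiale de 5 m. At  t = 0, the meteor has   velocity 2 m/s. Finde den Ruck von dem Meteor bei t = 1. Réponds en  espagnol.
Partiendo de la aceleración a(t) = -6, tomamos 1 derivada. Tomando d/dt de a(t), encontramos j(t) = 0. Usando j(t) = 0 y sustituyendo t = 1, encontramos j = 0.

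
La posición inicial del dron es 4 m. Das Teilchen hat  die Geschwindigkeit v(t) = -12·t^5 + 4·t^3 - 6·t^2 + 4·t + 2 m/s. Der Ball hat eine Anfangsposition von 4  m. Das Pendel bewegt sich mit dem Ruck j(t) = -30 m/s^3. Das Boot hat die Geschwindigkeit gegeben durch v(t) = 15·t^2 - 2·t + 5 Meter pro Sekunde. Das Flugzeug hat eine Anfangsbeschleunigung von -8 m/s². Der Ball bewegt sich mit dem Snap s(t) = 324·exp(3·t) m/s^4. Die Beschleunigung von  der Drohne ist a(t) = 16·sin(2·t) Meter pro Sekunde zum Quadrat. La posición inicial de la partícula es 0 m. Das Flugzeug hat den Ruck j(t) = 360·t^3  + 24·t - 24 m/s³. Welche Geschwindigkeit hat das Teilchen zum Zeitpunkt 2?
Aus der Gleichung für die Geschwindigkeit v(t) = -12·t^5 + 4·t^3 - 6·t^2 + 4·t + 2, setzen wir t = 2 ein und erhalten v = -366.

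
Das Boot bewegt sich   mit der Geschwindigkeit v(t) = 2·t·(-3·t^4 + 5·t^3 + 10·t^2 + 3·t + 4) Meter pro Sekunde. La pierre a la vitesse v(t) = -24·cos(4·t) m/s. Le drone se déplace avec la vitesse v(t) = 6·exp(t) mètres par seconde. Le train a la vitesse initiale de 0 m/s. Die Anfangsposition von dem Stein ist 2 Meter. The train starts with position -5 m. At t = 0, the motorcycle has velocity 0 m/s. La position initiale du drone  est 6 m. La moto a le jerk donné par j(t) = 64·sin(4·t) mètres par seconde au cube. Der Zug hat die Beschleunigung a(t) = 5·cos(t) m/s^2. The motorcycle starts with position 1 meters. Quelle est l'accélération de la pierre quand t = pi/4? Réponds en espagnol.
Para resolver esto, necesitamos tomar 1 derivada de nuestra ecuación de la velocidad v(t) = -24·cos(4·t). La derivada de la velocidad da la aceleración: a(t) = 96·sin(4·t). Tenemos la aceleración a(t) = 96·sin(4·t). Sustituyendo t = pi/4: a(pi/4) = 0.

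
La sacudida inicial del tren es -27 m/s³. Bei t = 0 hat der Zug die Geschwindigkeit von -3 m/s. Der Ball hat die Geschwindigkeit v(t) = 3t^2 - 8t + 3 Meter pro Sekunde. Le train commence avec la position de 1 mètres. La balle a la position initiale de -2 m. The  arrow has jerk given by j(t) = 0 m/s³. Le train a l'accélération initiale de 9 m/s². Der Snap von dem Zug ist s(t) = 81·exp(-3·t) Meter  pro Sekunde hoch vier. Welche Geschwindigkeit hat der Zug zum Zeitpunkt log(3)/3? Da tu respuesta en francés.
Pour résoudre ceci, nous devons prendre 3 primitives de notre équation du snap s(t) = 81·exp(-3·t). L'intégrale du snap, avec j(0) = -27, donne le jerk: j(t) = -27·exp(-3·t). La primitive du jerk, avec a(0) = 9, donne l'accélération: a(t) = 9·exp(-3·t). En prenant ∫a(t)dt et en appliquant v(0) = -3, nous trouvons v(t) = -3·exp(-3·t). De l'équation de la vitesse v(t) = -3·exp(-3·t), nous substituons t = log(3)/3 pour obtenir v = -1.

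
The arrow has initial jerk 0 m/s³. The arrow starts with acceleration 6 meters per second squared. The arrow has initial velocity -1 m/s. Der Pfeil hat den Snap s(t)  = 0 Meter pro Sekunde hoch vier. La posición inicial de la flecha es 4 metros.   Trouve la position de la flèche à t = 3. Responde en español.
Debemos encontrar la antiderivada de nuestra ecuación del snap s(t) = 0 4 veces. La antiderivada del snap es la sacudida. Usando j(0) = 0, obtenemos j(t) = 0. Integrando la sacudida y usando la condición inicial a(0) = 6, obtenemos a(t) = 6. Tomando ∫a(t)dt y aplicando v(0) = -1, encontramos v(t) = 6·t - 1. Integrando la velocidad y usando la condición inicial x(0) = 4, obtenemos x(t) = 3·t^2 - t + 4. Tenemos la posición x(t) = 3·t^2 - t + 4. Sustituyendo t = 3: x(3) = 28.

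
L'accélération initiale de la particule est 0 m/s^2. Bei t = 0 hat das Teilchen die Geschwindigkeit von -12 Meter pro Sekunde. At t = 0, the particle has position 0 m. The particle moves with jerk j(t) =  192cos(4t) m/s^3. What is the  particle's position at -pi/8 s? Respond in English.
Starting from jerk j(t) = 192·cos(4·t), we take 3 integrals. Integrating jerk and using the initial condition a(0) = 0, we get a(t) = 48·sin(4·t). Taking ∫a(t)dt and applying v(0) = -12, we find v(t) = -12·cos(4·t). Finding the antiderivative of v(t) and using x(0) = 0: x(t) = -3·sin(4·t). Using x(t) = -3·sin(4·t) and substituting t = -pi/8, we find x = 3.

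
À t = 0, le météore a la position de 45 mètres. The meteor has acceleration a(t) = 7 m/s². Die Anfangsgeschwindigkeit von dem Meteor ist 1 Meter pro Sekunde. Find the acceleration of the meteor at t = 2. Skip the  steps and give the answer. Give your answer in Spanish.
En t = 2, a = 7.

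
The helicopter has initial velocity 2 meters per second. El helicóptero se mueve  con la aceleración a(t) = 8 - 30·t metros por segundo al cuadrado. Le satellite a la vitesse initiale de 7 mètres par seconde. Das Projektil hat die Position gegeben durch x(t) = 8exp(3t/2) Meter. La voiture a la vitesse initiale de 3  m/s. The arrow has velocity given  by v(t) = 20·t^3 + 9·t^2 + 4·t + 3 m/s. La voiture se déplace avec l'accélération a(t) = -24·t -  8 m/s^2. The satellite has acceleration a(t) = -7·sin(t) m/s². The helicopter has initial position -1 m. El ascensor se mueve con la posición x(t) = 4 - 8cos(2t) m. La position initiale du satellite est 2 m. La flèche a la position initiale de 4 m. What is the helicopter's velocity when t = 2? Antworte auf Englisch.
To find the answer, we compute 1 integral of a(t) = 8 - 30·t. Taking ∫a(t)dt and applying v(0) = 2, we find v(t) = -15·t^2 + 8·t + 2. We have velocity v(t) = -15·t^2 + 8·t + 2. Substituting t = 2: v(2) = -42.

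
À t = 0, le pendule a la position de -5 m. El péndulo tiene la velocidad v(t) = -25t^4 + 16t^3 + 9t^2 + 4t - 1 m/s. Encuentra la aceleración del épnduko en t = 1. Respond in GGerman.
Ausgehend von der Geschwindigkeit v(t) = -25·t^4 + 16·t^3 + 9·t^2 + 4·t - 1, nehmen wir 1 Ableitung. Mit d/dt von v(t) finden wir a(t) = -100·t^3 + 48·t^2 + 18·t + 4. Aus der Gleichung für die Beschleunigung a(t) = -100·t^3 + 48·t^2 + 18·t + 4, setzen wir t = 1 ein und erhalten a = -30.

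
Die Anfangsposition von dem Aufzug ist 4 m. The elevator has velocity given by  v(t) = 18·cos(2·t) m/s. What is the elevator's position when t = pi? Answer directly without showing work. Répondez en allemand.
Bei t = pi, x = 4.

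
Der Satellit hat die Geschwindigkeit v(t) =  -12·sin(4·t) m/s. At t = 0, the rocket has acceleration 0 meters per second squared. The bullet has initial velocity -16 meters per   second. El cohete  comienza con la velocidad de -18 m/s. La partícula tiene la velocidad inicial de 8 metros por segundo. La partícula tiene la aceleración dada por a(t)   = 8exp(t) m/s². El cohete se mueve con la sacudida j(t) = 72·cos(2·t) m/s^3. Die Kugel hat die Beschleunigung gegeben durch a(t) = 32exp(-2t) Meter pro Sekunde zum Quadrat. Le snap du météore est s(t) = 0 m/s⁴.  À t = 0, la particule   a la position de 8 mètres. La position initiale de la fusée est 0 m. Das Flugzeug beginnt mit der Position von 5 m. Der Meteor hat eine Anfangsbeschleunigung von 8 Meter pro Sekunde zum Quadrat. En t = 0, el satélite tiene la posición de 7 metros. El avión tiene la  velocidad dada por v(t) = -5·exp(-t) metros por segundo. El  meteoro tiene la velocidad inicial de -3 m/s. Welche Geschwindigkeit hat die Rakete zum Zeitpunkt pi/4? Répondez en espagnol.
Necesitamos integrar nuestra ecuación de la sacudida j(t) = 72·cos(2·t) 2 veces. Integrando la sacudida y usando la condición inicial a(0) = 0, obtenemos a(t) = 36·sin(2·t). Tomando ∫a(t)dt y aplicando v(0) = -18, encontramos v(t) = -18·cos(2·t). Usando v(t) = -18·cos(2·t) y sustituyendo t = pi/4, encontramos v = 0.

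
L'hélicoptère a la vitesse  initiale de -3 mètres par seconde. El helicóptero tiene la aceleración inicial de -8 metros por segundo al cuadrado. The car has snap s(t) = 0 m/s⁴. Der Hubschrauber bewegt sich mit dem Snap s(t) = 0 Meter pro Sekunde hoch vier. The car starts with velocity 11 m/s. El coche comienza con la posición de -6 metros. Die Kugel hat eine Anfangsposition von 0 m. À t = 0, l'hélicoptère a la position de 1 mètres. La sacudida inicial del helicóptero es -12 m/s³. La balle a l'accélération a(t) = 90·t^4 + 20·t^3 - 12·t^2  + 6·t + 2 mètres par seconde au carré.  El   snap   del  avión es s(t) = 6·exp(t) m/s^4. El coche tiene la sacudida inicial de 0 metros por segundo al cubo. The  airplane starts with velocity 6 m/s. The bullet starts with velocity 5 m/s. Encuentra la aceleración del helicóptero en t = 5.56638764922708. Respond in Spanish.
Debemos encontrar la integral de nuestra ecuación del snap s(t) = 0 2 veces. La integral del snap, con j(0) = -12, da la sacudida: j(t) = -12. La antiderivada de la sacudida, con a(0) = -8, da la aceleración: a(t) = -12·t - 8. De la ecuación de la aceleración a(t) = -12·t - 8, sustituimos t = 5.56638764922708 para obtener a = -74.7966517907250.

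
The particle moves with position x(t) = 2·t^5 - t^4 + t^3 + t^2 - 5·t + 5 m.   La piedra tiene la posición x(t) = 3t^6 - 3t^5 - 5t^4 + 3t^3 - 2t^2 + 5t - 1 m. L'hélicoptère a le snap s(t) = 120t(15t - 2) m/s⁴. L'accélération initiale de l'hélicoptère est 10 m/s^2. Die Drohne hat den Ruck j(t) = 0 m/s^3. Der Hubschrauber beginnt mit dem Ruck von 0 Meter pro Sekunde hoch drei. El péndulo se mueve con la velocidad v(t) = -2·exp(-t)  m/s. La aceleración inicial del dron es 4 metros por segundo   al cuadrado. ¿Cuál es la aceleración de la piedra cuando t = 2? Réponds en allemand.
Ausgehend von der Position x(t) = 3·t^6 - 3·t^5 - 5·t^4 + 3·t^3 - 2·t^2 + 5·t - 1, nehmen wir 2 Ableitungen. Die Ableitung von der Position ergibt die Geschwindigkeit: v(t) = 18·t^5 - 15·t^4 - 20·t^3 + 9·t^2 - 4·t + 5. Durch Ableiten von der Geschwindigkeit erhalten wir die Beschleunigung: a(t) = 90·t^4 - 60·t^3 - 60·t^2 + 18·t - 4. Mit a(t) = 90·t^4 - 60·t^3 - 60·t^2 + 18·t - 4 und Einsetzen von t = 2, finden wir a = 752.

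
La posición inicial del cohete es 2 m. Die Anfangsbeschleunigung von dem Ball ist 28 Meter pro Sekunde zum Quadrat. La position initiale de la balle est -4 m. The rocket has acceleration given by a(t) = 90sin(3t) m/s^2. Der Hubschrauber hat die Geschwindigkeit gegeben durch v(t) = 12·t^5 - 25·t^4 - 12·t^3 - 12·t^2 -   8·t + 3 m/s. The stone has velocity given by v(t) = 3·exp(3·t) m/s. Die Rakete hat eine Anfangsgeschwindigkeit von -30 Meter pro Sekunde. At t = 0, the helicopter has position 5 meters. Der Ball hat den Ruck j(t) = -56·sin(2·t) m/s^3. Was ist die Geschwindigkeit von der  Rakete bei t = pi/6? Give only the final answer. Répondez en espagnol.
En t = pi/6, v = 0.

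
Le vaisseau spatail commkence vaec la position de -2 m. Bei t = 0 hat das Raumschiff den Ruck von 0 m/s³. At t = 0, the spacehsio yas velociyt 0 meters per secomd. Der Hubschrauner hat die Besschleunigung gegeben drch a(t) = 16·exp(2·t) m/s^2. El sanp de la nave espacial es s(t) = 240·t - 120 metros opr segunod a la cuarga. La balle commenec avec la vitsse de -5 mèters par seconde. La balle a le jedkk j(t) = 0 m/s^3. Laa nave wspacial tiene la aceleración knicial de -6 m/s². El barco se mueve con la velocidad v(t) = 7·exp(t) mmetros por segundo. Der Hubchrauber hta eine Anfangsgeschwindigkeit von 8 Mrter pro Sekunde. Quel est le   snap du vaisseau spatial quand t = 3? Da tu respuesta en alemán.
Aus der Gleichung für den Snap s(t) = 240·t - 120, setzen wir t = 3 ein und erhalten s = 600.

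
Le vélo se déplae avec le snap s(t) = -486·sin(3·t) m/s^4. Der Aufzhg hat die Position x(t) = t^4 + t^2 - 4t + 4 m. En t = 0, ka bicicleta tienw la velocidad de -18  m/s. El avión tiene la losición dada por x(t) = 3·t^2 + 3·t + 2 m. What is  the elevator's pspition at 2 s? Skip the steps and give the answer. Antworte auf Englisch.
At t = 2, x = 16.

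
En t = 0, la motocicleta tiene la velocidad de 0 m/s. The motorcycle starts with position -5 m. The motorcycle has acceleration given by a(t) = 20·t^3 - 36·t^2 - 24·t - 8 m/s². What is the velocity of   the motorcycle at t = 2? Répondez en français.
En partant de l'accélération a(t) = 20·t^3 - 36·t^2 - 24·t - 8, nous prenons 1 intégrale. La primitive de l'accélération, avec v(0) = 0, donne la vitesse: v(t) = t·(5·t^3 - 12·t^2 - 12·t - 8). Nous avons la vitesse v(t) = t·(5·t^3 - 12·t^2 - 12·t - 8). En substituant t = 2: v(2) = -80.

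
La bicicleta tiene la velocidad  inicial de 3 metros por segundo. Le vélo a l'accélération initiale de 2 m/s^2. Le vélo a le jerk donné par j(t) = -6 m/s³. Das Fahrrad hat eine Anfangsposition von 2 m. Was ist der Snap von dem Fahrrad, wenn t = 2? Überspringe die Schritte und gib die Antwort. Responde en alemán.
Der Snap bei t = 2 ist s = 0.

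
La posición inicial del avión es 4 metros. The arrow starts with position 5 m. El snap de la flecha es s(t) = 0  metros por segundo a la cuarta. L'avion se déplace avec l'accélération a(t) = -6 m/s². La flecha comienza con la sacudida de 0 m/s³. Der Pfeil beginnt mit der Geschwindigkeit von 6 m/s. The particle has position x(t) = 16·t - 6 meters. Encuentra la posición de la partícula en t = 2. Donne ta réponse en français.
En utilisant x(t) = 16·t - 6 et en substituant t = 2, nous trouvons x = 26.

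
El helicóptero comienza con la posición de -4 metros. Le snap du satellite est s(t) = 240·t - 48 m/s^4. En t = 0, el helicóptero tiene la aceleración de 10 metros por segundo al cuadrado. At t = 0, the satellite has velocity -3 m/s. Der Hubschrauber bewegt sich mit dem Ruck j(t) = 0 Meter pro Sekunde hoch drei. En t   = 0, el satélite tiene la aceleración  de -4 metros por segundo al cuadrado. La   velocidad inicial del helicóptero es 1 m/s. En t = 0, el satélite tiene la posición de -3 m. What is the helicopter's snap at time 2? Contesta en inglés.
To solve this, we need to take 1 derivative of our jerk equation j(t) = 0. The derivative of jerk gives snap: s(t) = 0. From the given snap equation s(t) = 0, we substitute t = 2 to get s = 0.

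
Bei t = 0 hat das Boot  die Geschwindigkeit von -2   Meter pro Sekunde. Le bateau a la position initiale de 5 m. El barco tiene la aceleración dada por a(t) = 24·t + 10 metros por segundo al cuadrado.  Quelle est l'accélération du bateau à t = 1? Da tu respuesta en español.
De la ecuación de la aceleración a(t) = 24·t + 10, sustituimos t = 1 para obtener a = 34.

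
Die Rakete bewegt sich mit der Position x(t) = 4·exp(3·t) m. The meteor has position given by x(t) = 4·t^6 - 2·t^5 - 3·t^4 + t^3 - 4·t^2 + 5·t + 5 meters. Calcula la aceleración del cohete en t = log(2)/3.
Partiendo de la posición x(t) = 4·exp(3·t), tomamos 2 derivadas. Derivando la posición, obtenemos la velocidad: v(t) = 12·exp(3·t). Tomando d/dt de v(t), encontramos a(t) = 36·exp(3·t). Tenemos la aceleración a(t) = 36·exp(3·t). Sustituyendo t = log(2)/3: a(log(2)/3) = 72.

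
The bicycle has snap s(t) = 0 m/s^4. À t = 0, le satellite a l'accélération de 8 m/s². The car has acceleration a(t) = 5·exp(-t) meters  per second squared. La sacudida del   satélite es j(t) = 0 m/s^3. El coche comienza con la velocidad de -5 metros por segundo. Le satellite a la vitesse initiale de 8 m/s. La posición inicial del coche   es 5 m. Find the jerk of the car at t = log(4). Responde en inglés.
We must differentiate our acceleration equation a(t) = 5·exp(-t) 1 time. The derivative of acceleration gives jerk: j(t) = -5·exp(-t). We have jerk j(t) = -5·exp(-t). Substituting t = log(4): j(log(4)) = -5/4.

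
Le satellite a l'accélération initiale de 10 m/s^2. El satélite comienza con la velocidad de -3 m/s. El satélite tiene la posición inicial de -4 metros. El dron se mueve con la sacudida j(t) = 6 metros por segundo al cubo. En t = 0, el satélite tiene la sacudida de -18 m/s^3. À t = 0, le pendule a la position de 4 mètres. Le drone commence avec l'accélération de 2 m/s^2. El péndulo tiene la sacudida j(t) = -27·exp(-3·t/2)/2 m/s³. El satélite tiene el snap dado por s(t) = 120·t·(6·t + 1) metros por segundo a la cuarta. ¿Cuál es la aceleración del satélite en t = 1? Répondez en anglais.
Starting from snap s(t) = 120·t·(6·t + 1), we take 2 antiderivatives. Taking ∫s(t)dt and applying j(0) = -18, we find j(t) = 240·t^3 + 60·t^2 - 18. Taking ∫j(t)dt and applying a(0) = 10, we find a(t) = 60·t^4 + 20·t^3 - 18·t + 10. Using a(t) = 60·t^4 + 20·t^3 - 18·t + 10 and substituting t = 1, we find a = 72.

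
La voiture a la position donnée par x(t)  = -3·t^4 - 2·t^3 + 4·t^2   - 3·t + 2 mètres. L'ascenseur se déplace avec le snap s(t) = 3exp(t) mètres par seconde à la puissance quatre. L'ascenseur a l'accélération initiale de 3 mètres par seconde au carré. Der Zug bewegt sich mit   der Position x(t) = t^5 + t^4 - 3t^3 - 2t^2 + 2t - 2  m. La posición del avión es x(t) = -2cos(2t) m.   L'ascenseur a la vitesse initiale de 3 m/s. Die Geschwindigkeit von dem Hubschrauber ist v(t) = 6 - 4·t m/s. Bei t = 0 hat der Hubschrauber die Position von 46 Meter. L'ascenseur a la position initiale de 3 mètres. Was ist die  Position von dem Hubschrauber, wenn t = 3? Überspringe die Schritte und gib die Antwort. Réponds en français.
x(3) = 46.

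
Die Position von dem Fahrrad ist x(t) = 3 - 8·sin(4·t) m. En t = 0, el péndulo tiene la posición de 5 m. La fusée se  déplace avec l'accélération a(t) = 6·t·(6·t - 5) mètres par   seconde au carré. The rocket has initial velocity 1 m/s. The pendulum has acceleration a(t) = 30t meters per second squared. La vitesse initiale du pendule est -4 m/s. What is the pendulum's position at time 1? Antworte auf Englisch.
To solve this, we need to take 2 antiderivatives of our acceleration equation a(t) = 30·t. Taking ∫a(t)dt and applying v(0) = -4, we find v(t) = 15·t^2 - 4. Taking ∫v(t)dt and applying x(0) = 5, we find x(t) = 5·t^3 - 4·t + 5. From the given position equation x(t) = 5·t^3 - 4·t + 5, we substitute t = 1 to get x = 6.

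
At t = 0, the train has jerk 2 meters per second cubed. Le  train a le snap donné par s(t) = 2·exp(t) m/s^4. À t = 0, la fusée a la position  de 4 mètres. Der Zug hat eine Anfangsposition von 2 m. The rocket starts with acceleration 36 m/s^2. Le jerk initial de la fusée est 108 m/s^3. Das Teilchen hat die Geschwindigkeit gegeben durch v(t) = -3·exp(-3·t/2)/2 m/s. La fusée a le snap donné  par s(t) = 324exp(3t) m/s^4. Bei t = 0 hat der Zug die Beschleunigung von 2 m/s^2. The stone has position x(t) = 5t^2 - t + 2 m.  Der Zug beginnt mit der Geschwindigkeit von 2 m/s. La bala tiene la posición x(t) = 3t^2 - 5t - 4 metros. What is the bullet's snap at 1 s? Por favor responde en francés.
Nous devons dériver notre équation de la position x(t) = 3·t^2 - 5·t - 4 4 fois. En prenant d/dt de x(t), nous trouvons v(t) = 6·t - 5. En prenant d/dt de v(t), nous trouvons a(t) = 6. En dérivant l'accélération, nous obtenons le jerk: j(t) = 0. En dérivant le jerk, nous obtenons le snap: s(t) = 0. De l'équation du snap s(t) = 0, nous substituons t = 1 pour obtenir s = 0.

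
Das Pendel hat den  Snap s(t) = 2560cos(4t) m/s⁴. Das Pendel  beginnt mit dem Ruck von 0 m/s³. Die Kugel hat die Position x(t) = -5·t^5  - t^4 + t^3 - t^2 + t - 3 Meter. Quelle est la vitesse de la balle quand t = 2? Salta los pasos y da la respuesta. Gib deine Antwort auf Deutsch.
v(2) = -423.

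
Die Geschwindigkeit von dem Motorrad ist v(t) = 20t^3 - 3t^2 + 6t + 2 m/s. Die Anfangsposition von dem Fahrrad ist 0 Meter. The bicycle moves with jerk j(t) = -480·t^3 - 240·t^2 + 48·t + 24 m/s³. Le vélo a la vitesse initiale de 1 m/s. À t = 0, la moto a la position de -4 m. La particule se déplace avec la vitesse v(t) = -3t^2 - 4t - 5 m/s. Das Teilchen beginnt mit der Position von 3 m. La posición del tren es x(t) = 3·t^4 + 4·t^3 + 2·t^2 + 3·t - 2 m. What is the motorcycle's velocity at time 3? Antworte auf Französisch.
Nous avons la vitesse v(t) = 20·t^3 - 3·t^2 + 6·t + 2. En substituant t = 3: v(3) = 533.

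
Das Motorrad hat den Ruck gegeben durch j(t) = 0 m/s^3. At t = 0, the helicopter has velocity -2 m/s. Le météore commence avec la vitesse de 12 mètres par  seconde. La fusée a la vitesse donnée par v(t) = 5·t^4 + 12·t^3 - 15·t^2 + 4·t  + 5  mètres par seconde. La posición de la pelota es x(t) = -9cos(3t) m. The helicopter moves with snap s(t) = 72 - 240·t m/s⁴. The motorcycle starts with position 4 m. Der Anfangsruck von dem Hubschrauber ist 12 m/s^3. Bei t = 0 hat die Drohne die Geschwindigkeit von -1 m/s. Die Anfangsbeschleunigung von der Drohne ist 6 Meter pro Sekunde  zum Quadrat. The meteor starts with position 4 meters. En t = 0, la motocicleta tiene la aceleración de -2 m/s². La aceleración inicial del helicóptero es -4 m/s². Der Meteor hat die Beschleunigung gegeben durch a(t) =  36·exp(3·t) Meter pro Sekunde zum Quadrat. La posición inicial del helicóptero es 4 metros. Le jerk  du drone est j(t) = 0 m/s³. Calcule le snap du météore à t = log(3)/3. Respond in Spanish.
Debemos derivar nuestra ecuación de la aceleración a(t) = 36·exp(3·t) 2 veces. Tomando d/dt de a(t), encontramos j(t) = 108·exp(3·t). La derivada de la sacudida da el snap: s(t) = 324·exp(3·t). Tenemos el snap s(t) = 324·exp(3·t). Sustituyendo t = log(3)/3: s(log(3)/3) = 972.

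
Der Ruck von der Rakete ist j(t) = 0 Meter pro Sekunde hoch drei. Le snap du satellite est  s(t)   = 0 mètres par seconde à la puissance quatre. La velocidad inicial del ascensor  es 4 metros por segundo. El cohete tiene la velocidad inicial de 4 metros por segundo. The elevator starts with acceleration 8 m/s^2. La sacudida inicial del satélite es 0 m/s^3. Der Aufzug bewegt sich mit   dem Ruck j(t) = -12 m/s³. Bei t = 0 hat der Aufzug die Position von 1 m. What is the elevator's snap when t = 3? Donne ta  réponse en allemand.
Um dies zu lösen, müssen wir 1 Ableitung unserer Gleichung für den Ruck j(t) = -12 nehmen. Mit d/dt von j(t) finden wir s(t) = 0. Mit s(t) = 0 und Einsetzen von t = 3, finden wir s = 0.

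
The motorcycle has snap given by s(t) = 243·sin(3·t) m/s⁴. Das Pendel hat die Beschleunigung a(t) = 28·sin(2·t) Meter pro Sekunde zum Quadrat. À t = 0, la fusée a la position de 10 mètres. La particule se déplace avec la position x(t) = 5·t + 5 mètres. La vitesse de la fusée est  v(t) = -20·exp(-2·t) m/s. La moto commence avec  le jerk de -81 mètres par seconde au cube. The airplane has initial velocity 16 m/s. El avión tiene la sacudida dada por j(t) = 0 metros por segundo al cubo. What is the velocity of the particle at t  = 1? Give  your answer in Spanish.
Partiendo de la posición x(t) = 5·t + 5, tomamos 1 derivada. Derivando la posición, obtenemos la velocidad: v(t) = 5. Usando v(t) = 5 y sustituyendo t = 1, encontramos v = 5.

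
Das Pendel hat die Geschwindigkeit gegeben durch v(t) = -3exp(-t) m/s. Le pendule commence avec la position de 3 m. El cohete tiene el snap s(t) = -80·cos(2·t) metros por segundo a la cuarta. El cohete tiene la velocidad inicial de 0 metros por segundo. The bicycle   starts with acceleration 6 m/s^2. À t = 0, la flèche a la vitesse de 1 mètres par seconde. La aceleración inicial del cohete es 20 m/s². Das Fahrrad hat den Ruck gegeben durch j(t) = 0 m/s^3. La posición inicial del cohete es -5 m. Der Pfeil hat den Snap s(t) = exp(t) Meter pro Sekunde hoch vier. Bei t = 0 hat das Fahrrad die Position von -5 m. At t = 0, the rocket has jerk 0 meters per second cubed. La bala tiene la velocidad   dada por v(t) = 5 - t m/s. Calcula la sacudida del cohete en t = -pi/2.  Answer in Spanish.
Debemos encontrar la antiderivada de nuestra ecuación del snap s(t) = -80·cos(2·t) 1 vez. La integral del snap es la sacudida. Usando j(0) = 0, obtenemos j(t) = -40·sin(2·t). Usando j(t) = -40·sin(2·t) y sustituyendo t = -pi/2, encontramos j = 0.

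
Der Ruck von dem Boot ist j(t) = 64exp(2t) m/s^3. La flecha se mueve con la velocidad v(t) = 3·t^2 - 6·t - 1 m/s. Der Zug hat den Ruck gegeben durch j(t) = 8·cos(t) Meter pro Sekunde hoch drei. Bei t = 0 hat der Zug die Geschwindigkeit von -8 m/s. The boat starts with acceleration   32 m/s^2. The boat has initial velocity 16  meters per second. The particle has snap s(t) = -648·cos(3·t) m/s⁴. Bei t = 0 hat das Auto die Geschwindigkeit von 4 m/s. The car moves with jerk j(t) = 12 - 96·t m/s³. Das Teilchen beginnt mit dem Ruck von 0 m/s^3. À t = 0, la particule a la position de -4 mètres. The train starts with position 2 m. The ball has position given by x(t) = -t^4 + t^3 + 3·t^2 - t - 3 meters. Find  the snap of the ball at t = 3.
To solve this, we need to take 4 derivatives of our position equation x(t) = -t^4 + t^3 + 3·t^2 - t - 3. Taking d/dt of x(t), we find v(t) = -4·t^3 + 3·t^2 + 6·t - 1. The derivative of velocity gives acceleration: a(t) = -12·t^2 + 6·t + 6. Differentiating acceleration, we get jerk: j(t) = 6 - 24·t. Differentiating jerk, we get snap: s(t) = -24. Using s(t) = -24 and substituting t = 3, we find s = -24.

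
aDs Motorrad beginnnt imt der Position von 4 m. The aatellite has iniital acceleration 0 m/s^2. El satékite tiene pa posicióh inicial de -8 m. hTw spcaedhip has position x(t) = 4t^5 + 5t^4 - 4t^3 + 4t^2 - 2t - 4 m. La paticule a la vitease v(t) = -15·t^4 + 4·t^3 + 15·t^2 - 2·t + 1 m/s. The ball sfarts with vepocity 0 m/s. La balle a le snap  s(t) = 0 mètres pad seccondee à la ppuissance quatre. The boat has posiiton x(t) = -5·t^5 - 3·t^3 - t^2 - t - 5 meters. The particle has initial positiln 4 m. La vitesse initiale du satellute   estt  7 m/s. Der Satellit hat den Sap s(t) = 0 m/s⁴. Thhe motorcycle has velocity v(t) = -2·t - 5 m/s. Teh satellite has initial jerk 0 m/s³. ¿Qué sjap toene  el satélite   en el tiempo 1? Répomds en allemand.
Mit s(t) = 0 und Einsetzen von t = 1, finden wir s = 0.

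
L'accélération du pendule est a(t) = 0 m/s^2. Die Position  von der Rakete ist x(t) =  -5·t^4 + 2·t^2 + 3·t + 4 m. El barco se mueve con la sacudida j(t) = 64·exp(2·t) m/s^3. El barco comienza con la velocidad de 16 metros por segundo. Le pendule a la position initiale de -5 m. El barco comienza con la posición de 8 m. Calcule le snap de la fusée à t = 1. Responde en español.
Debemos derivar nuestra ecuación de la posición x(t) = -5·t^4 + 2·t^2 + 3·t + 4 4 veces. La derivada de la posición da la velocidad: v(t) = -20·t^3 + 4·t + 3. Derivando la velocidad, obtenemos la aceleración: a(t) = 4 - 60·t^2. Derivando la aceleración, obtenemos la sacudida: j(t) = -120·t. Tomando d/dt de j(t), encontramos s(t) = -120. Tenemos el snap s(t) = -120. Sustituyendo t = 1: s(1) = -120.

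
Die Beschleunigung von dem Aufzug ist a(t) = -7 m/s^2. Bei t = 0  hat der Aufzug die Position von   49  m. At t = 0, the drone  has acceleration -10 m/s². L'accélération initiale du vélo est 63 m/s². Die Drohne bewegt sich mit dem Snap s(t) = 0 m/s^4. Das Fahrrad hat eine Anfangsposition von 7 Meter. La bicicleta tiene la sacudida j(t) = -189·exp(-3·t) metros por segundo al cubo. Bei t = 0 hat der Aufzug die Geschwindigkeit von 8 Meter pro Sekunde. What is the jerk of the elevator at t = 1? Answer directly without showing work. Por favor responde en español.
La respuesta es 0.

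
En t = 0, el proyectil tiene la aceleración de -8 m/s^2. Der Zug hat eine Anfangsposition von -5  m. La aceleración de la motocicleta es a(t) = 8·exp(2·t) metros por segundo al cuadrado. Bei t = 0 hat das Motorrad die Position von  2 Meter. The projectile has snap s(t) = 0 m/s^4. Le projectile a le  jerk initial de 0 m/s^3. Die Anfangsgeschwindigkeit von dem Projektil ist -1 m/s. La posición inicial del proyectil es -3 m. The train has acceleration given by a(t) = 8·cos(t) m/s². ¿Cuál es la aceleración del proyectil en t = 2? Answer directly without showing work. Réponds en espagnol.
a(2) = -8.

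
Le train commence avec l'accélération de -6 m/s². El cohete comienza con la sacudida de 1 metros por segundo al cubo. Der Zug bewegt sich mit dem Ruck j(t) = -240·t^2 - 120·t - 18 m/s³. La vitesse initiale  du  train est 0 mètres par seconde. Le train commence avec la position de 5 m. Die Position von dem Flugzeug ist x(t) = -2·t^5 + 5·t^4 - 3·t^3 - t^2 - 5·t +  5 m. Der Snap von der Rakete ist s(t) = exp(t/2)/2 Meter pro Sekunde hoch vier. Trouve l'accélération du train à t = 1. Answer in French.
En partant du jerk j(t) = -240·t^2 - 120·t - 18, nous prenons 1 intégrale. En prenant ∫j(t)dt et en appliquant a(0) = -6, nous trouvons a(t) = -80·t^3 - 60·t^2 - 18·t - 6. En utilisant a(t) = -80·t^3 - 60·t^2 - 18·t - 6 et en substituant t = 1, nous trouvons a = -164.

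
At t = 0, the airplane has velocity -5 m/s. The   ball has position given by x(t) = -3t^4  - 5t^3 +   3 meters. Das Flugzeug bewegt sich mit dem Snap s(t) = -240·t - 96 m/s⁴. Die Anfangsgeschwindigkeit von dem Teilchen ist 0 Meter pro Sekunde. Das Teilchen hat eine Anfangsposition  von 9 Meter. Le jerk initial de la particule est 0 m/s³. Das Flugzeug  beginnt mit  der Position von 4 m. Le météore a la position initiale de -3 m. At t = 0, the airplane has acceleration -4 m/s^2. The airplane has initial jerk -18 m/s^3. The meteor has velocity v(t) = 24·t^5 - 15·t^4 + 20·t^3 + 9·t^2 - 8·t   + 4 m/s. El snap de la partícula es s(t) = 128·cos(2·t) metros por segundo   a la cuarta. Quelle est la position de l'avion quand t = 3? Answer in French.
Nous devons trouver l'intégrale de notre équation du snap s(t) = -240·t - 96 4 fois. En intégrant le snap et en utilisant la condition initiale j(0) = -18, nous obtenons j(t) = -120·t^2 - 96·t - 18. L'intégrale du jerk est l'accélération. En utilisant a(0) = -4, nous obtenons a(t) = -40·t^3 - 48·t^2 - 18·t - 4. La primitive de l'accélération, avec v(0) = -5, donne la vitesse: v(t) = -10·t^4 - 16·t^3 - 9·t^2 - 4·t - 5. L'intégrale de la vitesse est la position. En utilisant x(0) = 4, nous obtenons x(t) = -2·t^5 - 4·t^4 - 3·t^3 - 2·t^2 - 5·t + 4. De l'équation de la position x(t) = -2·t^5 - 4·t^4 - 3·t^3 - 2·t^2 - 5·t + 4, nous substituons t = 3 pour obtenir x = -920.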